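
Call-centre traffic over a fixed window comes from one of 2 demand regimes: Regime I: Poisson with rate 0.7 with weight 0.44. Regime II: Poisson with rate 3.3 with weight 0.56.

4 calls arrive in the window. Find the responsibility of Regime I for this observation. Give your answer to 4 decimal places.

0.0210

P(component k | x) = π_k·f_k(x) / marginal(x), where marginal(x) = Σ_j π_j·f_j(x).
Poisson probabilities:
  p_I = e^(−0.7)·0.7^4/4! = 0.00496792
  p_II = e^(−3.3)·3.3^4/4! = 0.182252
Prior × likelihood for each component:
  π_I·p_I = 0.44 × 0.00496792 = 0.00218589
  π_II·p_II = 0.56 × 0.182252 = 0.102061
Denominator: 0.00218589 + 0.102061 = 0.104247
So the posterior for Regime I is 0.00218589 / 0.104247 ≈ 0.0210.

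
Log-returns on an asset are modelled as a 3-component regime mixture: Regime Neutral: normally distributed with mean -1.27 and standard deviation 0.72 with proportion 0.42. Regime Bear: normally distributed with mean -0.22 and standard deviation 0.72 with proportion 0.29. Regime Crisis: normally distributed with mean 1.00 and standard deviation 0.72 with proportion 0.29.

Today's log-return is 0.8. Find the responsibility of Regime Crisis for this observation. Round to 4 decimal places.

0.7117

By Bayes' theorem, P(k | x) = π_k f_k(x) / Σ_j π_j f_j(x).
Normal densities:
  L_Neutral = 0.00888628
  L_Bear = 0.20313
  L_Crisis = 0.533117
Prior × likelihood for each component:
  π_Neutral·L_Neutral = 0.42 × 0.00888628 = 0.00373224
  π_Bear·L_Bear = 0.29 × 0.20313 = 0.0589078
  π_Crisis·L_Crisis = 0.29 × 0.533117 = 0.154604
Normaliser: 0.00373224 + 0.0589078 + 0.154604 = 0.217244
P(Regime Crisis | 0.8) ≈ 0.7117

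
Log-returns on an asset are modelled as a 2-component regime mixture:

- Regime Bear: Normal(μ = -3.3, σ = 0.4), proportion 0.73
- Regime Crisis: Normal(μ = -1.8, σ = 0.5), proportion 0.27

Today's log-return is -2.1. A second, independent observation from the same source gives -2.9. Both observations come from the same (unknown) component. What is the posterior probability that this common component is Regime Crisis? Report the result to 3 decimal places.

0.723

Posterior ∝ prior × likelihood, so P(k | x) ∝ P(Z=k) f_k(x); normalise over all components.
Since both observations come from the same component, the likelihood for component k is f_k(x₁)·f_k(x₂).
  L_Bear = [0.0110796] × [0.604927] = 0.00670236
  L_Crisis = [0.666449] × [0.0709492] = 0.047284
Unnormalised posteriors:
  P(Z=Bear)·L_Bear = 0.73 × 0.00670236 = 0.00489272
  P(Z=Crisis)·L_Crisis = 0.27 × 0.047284 = 0.0127667
Evidence: 0.00489272 + 0.0127667 = 0.0176594
P(Regime Crisis | x₁, x₂) = 0.0127667 / 0.0176594 ≈ 0.723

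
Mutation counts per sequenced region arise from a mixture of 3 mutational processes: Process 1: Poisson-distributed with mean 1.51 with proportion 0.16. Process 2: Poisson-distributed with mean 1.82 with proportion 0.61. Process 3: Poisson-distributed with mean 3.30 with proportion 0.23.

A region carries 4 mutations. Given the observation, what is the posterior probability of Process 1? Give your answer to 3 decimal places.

By Bayes' theorem, P(k | x) = π_k f_k(x) / Σ_j π_j f_j(x).
Evaluate each component's likelihood at the observed value:
  L_1 = 0.0478533
  L_2 = 0.0740727
  L_3 = 0.182252
Multiply by the mixture weights:
  π_1·L_1 = 0.16 × 0.0478533 = 0.00765653
  π_2·L_2 = 0.61 × 0.0740727 = 0.0451844
  π_3·L_3 = 0.23 × 0.182252 = 0.041918
Sum: 0.00765653 + 0.0451844 + 0.041918 = 0.0947589
P(Process 1 | x) = 0.00765653 / 0.0947589 ≈ 0.081

0.081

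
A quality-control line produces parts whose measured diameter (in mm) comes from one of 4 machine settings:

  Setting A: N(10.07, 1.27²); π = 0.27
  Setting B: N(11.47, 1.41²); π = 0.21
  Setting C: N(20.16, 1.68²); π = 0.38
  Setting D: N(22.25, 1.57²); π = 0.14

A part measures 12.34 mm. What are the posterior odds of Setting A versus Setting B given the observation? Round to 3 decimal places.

0.350

Only the two components matter; the odds are (π_i f_i(x)) / (π_j f_j(x)).
Component likelihoods at x = 12.34 mm:
  L_A = (1/(1.27·√(2π)))·exp(−(12.34−10.07)²/(2·1.27²)) = 0.314128·exp(-1.59740) = 0.0635863
  L_B = (1/(1.41·√(2π)))·exp(−(12.34−11.47)²/(2·1.41²)) = 0.282938·exp(-0.19036) = 0.233894
  L_C = (1/(1.68·√(2π)))·exp(−(12.34−20.16)²/(2·1.68²)) = 0.237466·exp(-10.83340) = 4.68504e-06
  L_D = (1/(1.57·√(2π)))·exp(−(12.34−22.25)²/(2·1.57²)) = 0.254103·exp(-19.92132) = 5.66622e-10
Odds = (0.27/0.21) × (0.0635863/0.233894) = 1.28571 × 0.271859 ≈ 0.350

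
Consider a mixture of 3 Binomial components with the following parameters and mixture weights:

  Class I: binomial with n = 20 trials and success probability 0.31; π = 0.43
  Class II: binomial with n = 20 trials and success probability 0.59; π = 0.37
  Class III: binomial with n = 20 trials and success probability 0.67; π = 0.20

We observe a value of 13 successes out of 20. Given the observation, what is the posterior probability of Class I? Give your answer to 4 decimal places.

By Bayes' theorem, P(k | x) = w_k f_k(x) / Σ_j w_j f_j(x).
Binomial probabilities:
  p_I = C(20,13)·0.31^13·0.69^7 = 77520·2.44175e-07·0.0744635 = 0.00140948
  p_II = C(20,13)·0.59^13·0.41^7 = 77520·0.00104973·0.00194754 = 0.158481
  p_III = C(20,13)·0.67^13·0.33^7 = 77520·0.00548242·0.000426184 = 0.181127
Weight by the priors:
  w_I·p_I = 0.43 × 0.00140948 = 0.000606077
  w_II·p_II = 0.37 × 0.158481 = 0.0586379
  w_III·p_III = 0.20 × 0.181127 = 0.0362254
Normaliser: 0.000606077 + 0.0586379 + 0.0362254 = 0.0954695
Responsibility of Class I: 0.000606077 / 0.0954695 ≈ 0.0063

0.0063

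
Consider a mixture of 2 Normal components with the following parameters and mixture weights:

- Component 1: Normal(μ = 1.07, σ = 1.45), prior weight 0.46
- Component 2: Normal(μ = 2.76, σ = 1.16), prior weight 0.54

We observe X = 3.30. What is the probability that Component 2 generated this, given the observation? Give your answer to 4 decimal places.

0.8112

P(component k | x) = w_k·f_k(x) / marginal(x), where marginal(x) = Σ_j w_j·f_j(x).
Normal densities:
  L_1 = (1/(1.45·√(2π)))·exp(−(3.30−1.07)²/(2·1.45²)) = 0.275133·exp(-1.18262) = 0.0843215
  L_2 = (1/(1.16·√(2π)))·exp(−(3.30−2.76)²/(2·1.16²)) = 0.343916·exp(-0.10835) = 0.308599
Prior × likelihood for each component:
  w_1·L_1 = 0.46 × 0.0843215 = 0.0387879
  w_2·L_2 = 0.54 × 0.308599 = 0.166644
Marginal: 0.0387879 + 0.166644 = 0.205432
P(Component 2 | the observation) ≈ 0.8112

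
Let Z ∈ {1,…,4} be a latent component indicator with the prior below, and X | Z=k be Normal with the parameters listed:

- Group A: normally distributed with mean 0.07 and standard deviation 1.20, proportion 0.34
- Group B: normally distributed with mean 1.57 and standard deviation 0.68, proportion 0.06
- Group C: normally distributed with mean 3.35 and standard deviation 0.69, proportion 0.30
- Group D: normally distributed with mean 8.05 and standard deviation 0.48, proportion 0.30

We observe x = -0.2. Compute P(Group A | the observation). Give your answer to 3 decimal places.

0.989

The responsibility of component k is π_k f_k(x) divided by Σ_j π_j f_j(x).
Normal densities:
  f_A = (1/(1.20·√(2π)))·exp(−(-0.2−0.07)²/(2·1.20²)) = 0.332452·exp(-0.02531) = 0.324142
  f_B = (1/(0.68·√(2π)))·exp(−(-0.2−1.57)²/(2·0.68²)) = 0.586680·exp(-3.38765) = 0.0198227
  f_C = (1/(0.69·√(2π)))·exp(−(-0.2−3.35)²/(2·0.69²)) = 0.578177·exp(-13.23514) = 1.03303e-06
  f_D = (1/(0.48·√(2π)))·exp(−(-0.2−8.05)²/(2·0.48²)) = 0.831130·exp(-147.70508) = 5.91791e-65
Prior × likelihood for each component:
  π_A·f_A = 0.34 × 0.324142 = 0.110208
  π_B·f_B = 0.06 × 0.0198227 = 0.00118936
  π_C·f_C = 0.30 × 1.03303e-06 = 3.09909e-07
  π_D·f_D = 0.30 × 5.91791e-65 = 1.77537e-65
Sum: 0.110208 + 0.00118936 + 3.09909e-07 + 1.77537e-65 = 0.111398
Responsibility of Group A: 0.110208 / 0.111398 ≈ 0.989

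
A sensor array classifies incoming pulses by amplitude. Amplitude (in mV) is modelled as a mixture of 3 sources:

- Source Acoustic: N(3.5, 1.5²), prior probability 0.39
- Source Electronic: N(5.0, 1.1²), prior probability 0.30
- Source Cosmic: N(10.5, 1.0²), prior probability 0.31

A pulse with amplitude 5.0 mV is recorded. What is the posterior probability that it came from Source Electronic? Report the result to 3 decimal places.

The responsibility of component k is π_k f_k(x) divided by Σ_j π_j f_j(x).
Component likelihoods at x = 5.0 mV:
  L_Acoustic = 0.161314
  L_Electronic = 0.362675
  L_Cosmic = 1.07698e-07
Unnormalised posteriors:
  π_Acoustic·L_Acoustic = 0.39 × 0.161314 = 0.0629124
  π_Electronic·L_Electronic = 0.30 × 0.362675 = 0.108802
  π_Cosmic·L_Cosmic = 0.31 × 1.07698e-07 = 3.33863e-08
Marginal: 0.0629124 + 0.108802 + 3.33863e-08 = 0.171715
P(Source Electronic | the observation) = 0.108802 / 0.171715 ≈ 0.634

0.634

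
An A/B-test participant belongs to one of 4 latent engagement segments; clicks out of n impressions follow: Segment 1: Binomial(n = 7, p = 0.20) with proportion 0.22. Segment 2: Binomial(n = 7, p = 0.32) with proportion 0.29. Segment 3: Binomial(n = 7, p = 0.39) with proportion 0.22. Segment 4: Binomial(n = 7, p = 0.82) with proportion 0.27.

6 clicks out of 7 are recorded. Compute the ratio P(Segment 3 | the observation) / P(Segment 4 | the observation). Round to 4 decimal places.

Since P(k|x) ∝ w_k f_k(x), the posterior odds are w_i f_i(x) / (w_j f_j(x)).
Binomial probabilities:
  L_1 = 0.0003584
  L_2 = 0.00511101
  L_3 = 0.015025
  L_4 = 0.383048
Posterior odds = (w_3·L_3) / (w_4·L_4) = (0.22·0.015025) / (0.27·0.383048) = 0.00330551 / 0.103423 ≈ 0.0320

0.0320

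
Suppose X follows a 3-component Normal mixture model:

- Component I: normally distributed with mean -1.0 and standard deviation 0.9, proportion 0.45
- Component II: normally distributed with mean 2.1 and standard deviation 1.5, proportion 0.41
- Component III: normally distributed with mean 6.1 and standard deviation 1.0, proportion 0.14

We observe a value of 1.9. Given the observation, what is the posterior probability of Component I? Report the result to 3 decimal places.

P(component k | x) = π_k·f_k(x) / marginal(x), where marginal(x) = Σ_j π_j·f_j(x).
Evaluate each component's likelihood at the observed value:
  p_I = (1/(0.9·√(2π)))·exp(−(1.9−-1.0)²/(2·0.9²)) = 0.443269·exp(-5.19136) = 0.00246655
  p_II = (1/(1.5·√(2π)))·exp(−(1.9−2.1)²/(2·1.5²)) = 0.265962·exp(-0.00889) = 0.263608
  p_III = (1/(1.0·√(2π)))·exp(−(1.9−6.1)²/(2·1.0²)) = 0.398942·exp(-8.82000) = 5.89431e-05
Prior × likelihood for each component:
  π_I·p_I = 0.45 × 0.00246655 = 0.00110995
  π_II·p_II = 0.41 × 0.263608 = 0.108079
  π_III·p_III = 0.14 × 5.89431e-05 = 8.25203e-06
Denominator: 0.00110995 + 0.108079 + 8.25203e-06 = 0.109197
P(Component I | data) ≈ 0.010

0.010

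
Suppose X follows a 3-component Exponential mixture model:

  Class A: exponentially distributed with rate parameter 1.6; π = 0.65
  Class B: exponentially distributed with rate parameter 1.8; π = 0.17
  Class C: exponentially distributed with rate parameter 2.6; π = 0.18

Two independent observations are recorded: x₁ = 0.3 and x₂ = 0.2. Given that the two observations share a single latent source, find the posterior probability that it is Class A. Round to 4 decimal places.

By Bayes' theorem, P(k | x) = w_k f_k(x) / Σ_j w_j f_j(x).
Since both observations come from the same component, the likelihood for component k is f_k(x₁)·f_k(x₂).
  L_A = [0.990053] × [1.16184] = 1.15028
  L_B = [1.04895] × [1.25582] = 1.31729
  L_C = [1.19186] × [1.54575] = 1.84231
Weight by the priors:
  w_A·L_A = 0.65 × 1.15028 = 0.747683
  w_B·L_B = 0.17 × 1.31729 = 0.223939
  w_C·L_C = 0.18 × 1.84231 = 0.331617
Denominator: 0.747683 + 0.223939 + 0.331617 = 1.30324
So the posterior for Class A is 0.747683 / 1.30324 ≈ 0.5737.

0.5737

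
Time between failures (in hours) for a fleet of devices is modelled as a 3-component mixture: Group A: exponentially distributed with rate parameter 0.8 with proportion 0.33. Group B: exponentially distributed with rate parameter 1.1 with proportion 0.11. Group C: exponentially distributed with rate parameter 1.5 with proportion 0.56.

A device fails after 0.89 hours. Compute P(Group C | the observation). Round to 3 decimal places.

Apply Bayes' rule: the posterior for each component is proportional to its prior times its likelihood at x.
Evaluate each component's likelihood at the observed value:
  f_A = 0.39253
  f_B = 0.413255
  f_C = 0.394737
Unnormalised posteriors:
  π_A·f_A = 0.33 × 0.39253 = 0.129535
  π_B·f_B = 0.11 × 0.413255 = 0.0454581
  π_C·f_C = 0.56 × 0.394737 = 0.221053
Sum: 0.129535 + 0.0454581 + 0.221053 = 0.396046
P(Group C | the observation) ≈ 0.558

0.558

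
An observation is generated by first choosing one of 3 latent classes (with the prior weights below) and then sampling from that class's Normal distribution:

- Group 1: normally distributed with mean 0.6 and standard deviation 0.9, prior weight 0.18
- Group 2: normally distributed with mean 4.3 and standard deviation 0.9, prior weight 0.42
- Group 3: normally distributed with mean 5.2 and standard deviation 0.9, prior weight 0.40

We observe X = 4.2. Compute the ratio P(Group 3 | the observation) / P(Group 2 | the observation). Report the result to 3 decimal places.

Only the two components matter; the odds are (P(Z=i) f_i(x)) / (P(Z=j) f_j(x)).
Evaluate each component's likelihood at the observed value:
  f_1 = (1/(0.9·√(2π)))·exp(−(4.2−0.6)²/(2·0.9²)) = 0.443269·exp(-8.00000) = 0.0001487
  f_2 = (1/(0.9·√(2π)))·exp(−(4.2−4.3)²/(2·0.9²)) = 0.443269·exp(-0.00617) = 0.440541
  f_3 = (1/(0.9·√(2π)))·exp(−(4.2−5.2)²/(2·0.9²)) = 0.443269·exp(-0.61728) = 0.239103
0.0956411 / 0.185027 ≈ 0.517

0.517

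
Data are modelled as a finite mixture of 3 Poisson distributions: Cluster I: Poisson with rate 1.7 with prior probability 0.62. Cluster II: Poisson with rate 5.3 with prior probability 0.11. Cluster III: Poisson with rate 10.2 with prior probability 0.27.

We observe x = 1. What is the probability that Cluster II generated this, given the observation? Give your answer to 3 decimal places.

0.015

By Bayes' theorem, P(k | x) = π_k f_k(x) / Σ_j π_j f_j(x).
Evaluate each component's likelihood at the observed value:
  f_I = e^(−1.7)·1.7^1/1! = 0.310562
  f_II = e^(−5.3)·5.3^1/1! = 0.0264554
  f_III = e^(−10.2)·10.2^1/1! = 0.000379137
Prior × likelihood for each component:
  π_I·f_I = 0.62 × 0.310562 = 0.192548
  π_II·f_II = 0.11 × 0.0264554 = 0.0029101
  π_III·f_III = 0.27 × 0.000379137 = 0.000102367
Evidence: 0.192548 + 0.0029101 + 0.000102367 = 0.195561
Responsibility of Cluster II: 0.0029101 / 0.195561 ≈ 0.015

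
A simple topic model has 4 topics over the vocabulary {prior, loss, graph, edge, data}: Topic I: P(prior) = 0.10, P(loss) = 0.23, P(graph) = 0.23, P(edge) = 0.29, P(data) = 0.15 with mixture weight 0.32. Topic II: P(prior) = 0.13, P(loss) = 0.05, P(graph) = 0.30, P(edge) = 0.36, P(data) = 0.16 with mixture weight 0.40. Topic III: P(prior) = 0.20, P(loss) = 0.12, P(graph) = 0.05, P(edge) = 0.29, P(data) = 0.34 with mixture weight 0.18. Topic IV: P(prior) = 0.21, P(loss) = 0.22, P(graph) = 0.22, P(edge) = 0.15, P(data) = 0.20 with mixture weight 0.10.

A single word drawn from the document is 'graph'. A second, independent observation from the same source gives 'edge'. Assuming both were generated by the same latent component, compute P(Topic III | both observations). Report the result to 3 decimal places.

The responsibility of component k is π_k f_k(x) divided by Σ_j π_j f_j(x).
Since both observations come from the same component, the likelihood for component k is f_k(x₁)·f_k(x₂).
  L_I = [P(graph | comp) = 0.23] × [0.29] = 0.0667
  L_II = [P(graph | comp) = 0.30] × [0.36] = 0.108
  L_III = [P(graph | comp) = 0.05] × [0.29] = 0.0145
  L_IV = [P(graph | comp) = 0.22] × [0.15] = 0.033
Multiply by the mixture weights:
  π_I·L_I = 0.32 × 0.0667 = 0.021344
  π_II·L_II = 0.40 × 0.108 = 0.0432
  π_III·L_III = 0.18 × 0.0145 = 0.00261
  π_IV·L_IV = 0.10 × 0.033 = 0.0033
Denominator: 0.021344 + 0.0432 + 0.00261 + 0.0033 = 0.070454
P(Topic III | x) ≈ 0.037

0.037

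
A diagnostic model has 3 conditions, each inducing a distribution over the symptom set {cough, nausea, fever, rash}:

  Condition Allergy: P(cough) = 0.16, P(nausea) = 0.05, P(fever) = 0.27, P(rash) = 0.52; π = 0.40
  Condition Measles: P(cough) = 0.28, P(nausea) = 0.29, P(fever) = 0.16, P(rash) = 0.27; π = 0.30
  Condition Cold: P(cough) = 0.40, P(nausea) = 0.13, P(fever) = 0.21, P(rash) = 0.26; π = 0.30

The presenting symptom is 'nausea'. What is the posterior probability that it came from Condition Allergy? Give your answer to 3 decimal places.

The responsibility of component k is w_k f_k(x) divided by Σ_j w_j f_j(x).
Evaluate each component's likelihood at the observed value:
  p_Allergy = P(nausea | comp) = 0.05
  p_Measles = P(nausea | comp) = 0.29
  p_Cold = P(nausea | comp) = 0.13
Prior × likelihood for each component:
  w_Allergy·p_Allergy = 0.40 × 0.05 = 0.02
  w_Measles·p_Measles = 0.30 × 0.29 = 0.087
  w_Cold·p_Cold = 0.30 × 0.13 = 0.039
Denominator: 0.02 + 0.087 + 0.039 = 0.146
P(Condition Allergy | 'nausea') = 0.02 / 0.146 ≈ 0.137

0.137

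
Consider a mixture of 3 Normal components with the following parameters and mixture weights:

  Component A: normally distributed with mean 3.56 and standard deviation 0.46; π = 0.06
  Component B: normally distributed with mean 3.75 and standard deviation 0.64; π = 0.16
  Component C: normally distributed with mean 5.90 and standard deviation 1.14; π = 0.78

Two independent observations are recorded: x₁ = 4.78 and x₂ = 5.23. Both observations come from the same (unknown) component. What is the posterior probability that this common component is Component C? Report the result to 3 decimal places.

P(component k | x) = P(Z=k)·f_k(x) / marginal(x), where marginal(x) = Σ_j P(Z=j)·f_j(x).
Since both observations come from the same component, the likelihood for component k is f_k(x₁)·f_k(x₂).
  p_A = [0.0257474] × [0.00119162] = 3.06812e-05
  p_B = [0.170726] × [0.0430033] = 0.00734177
  p_C = [0.215978] × [0.294442] = 0.0635931
Multiply by the mixture weights:
  P(Z=A)·p_A = 0.06 × 3.06812e-05 = 1.84087e-06
  P(Z=B)·p_B = 0.16 × 0.00734177 = 0.00117468
  P(Z=C)·p_C = 0.78 × 0.0635931 = 0.0496026
Marginal: 1.84087e-06 + 0.00117468 + 0.0496026 = 0.0507791
So the posterior for Component C is 0.0496026 / 0.0507791 ≈ 0.977.

0.977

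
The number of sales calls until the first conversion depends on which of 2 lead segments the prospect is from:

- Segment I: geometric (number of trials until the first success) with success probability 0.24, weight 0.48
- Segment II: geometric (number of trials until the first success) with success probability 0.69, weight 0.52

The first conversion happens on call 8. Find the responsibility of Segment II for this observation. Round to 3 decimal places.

By Bayes' theorem, P(k | x) = P(Z=k) f_k(x) / Σ_j P(Z=j) f_j(x).
Evaluate each component's likelihood at the observed value:
  L_I = 0.24·(1−0.24)^7 = 0.24·0.146452 = 0.0351485
  L_II = 0.69·(1−0.69)^7 = 0.69·0.000275126 = 0.000189837
Unnormalised posteriors:
  P(Z=I)·L_I = 0.48 × 0.0351485 = 0.0168713
  P(Z=II)·L_II = 0.52 × 0.000189837 = 9.87153e-05
Denominator: 0.0168713 + 9.87153e-05 = 0.01697
So the posterior for Segment II is 9.87153e-05 / 0.01697 ≈ 0.006.

0.006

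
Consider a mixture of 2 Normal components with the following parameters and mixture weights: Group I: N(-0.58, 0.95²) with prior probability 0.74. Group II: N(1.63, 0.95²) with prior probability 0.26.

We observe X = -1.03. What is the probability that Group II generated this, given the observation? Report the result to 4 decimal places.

0.0077

P(component k | x) = π_k·f_k(x) / marginal(x), where marginal(x) = Σ_j π_j·f_j(x).
Component likelihoods at x = -1.03:
  L_I = 0.375374
  L_II = 0.00833205
Weight by the priors:
  π_I·L_I = 0.74 × 0.375374 = 0.277776
  π_II·L_II = 0.26 × 0.00833205 = 0.00216633
Marginal: 0.277776 + 0.00216633 = 0.279943
Responsibility of Group II: 0.00216633 / 0.279943 ≈ 0.0077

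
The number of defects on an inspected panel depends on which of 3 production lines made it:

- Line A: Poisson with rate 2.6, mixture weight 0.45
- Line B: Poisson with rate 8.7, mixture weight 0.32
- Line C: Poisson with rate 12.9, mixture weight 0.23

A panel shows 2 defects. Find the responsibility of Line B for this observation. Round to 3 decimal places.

The responsibility of component k is π_k f_k(x) divided by Σ_j π_j f_j(x).
Component likelihoods at x = 2 defects:
  p_A = 0.251045
  p_B = 0.00630444
  p_C = 0.00020785
Weight by the priors:
  π_A·p_A = 0.45 × 0.251045 = 0.11297
  π_B·p_B = 0.32 × 0.00630444 = 0.00201742
  π_C·p_C = 0.23 × 0.00020785 = 4.78056e-05
Marginal: 0.11297 + 0.00201742 + 4.78056e-05 = 0.115035
P(Line B | x) ≈ 0.018

0.018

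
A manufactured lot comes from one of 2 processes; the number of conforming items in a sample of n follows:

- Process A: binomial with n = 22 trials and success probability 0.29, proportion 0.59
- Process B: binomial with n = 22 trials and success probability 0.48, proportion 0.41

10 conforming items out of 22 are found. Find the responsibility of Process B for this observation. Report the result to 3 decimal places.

0.719

The responsibility of component k is w_k f_k(x) divided by Σ_j w_j f_j(x).
Binomial probabilities:
  L_A = 0.0446423
  L_B = 0.164104
Weight by the priors:
  w_A·L_A = 0.59 × 0.0446423 = 0.026339
  w_B·L_B = 0.41 × 0.164104 = 0.0672826
Marginal: 0.026339 + 0.0672826 = 0.0936216
So the posterior for Process B is 0.0672826 / 0.0936216 ≈ 0.719.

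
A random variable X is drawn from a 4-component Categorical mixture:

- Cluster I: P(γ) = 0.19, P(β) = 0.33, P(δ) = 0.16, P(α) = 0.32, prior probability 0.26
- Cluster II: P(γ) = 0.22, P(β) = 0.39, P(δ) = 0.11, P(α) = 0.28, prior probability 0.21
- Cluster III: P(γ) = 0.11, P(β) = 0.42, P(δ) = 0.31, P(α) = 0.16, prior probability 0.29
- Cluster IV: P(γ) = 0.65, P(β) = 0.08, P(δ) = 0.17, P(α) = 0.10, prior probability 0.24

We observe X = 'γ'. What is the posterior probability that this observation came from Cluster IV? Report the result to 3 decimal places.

0.550

By Bayes' theorem, P(k | x) = P(Z=k) f_k(x) / Σ_j P(Z=j) f_j(x).
Categorical probabilities:
  L_I = P(γ | comp) = 0.19
  L_II = P(γ | comp) = 0.22
  L_III = P(γ | comp) = 0.11
  L_IV = P(γ | comp) = 0.65
Weight by the priors:
  P(Z=I)·L_I = 0.26 × 0.19 = 0.0494
  P(Z=II)·L_II = 0.21 × 0.22 = 0.0462
  P(Z=III)·L_III = 0.29 × 0.11 = 0.0319
  P(Z=IV)·L_IV = 0.24 × 0.65 = 0.156
Denominator: 0.0494 + 0.0462 + 0.0319 + 0.156 = 0.2835
Responsibility of Cluster IV: 0.156 / 0.2835 ≈ 0.550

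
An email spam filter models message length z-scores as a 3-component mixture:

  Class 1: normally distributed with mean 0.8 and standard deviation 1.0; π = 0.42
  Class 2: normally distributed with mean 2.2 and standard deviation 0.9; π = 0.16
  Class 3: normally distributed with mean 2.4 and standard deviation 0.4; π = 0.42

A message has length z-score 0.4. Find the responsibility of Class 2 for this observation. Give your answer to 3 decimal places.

By Bayes' theorem, P(k | x) = π_k f_k(x) / Σ_j π_j f_j(x).
Evaluate each component's likelihood at the observed value:
  f_1 = (1/(1.0·√(2π)))·exp(−(0.4−0.8)²/(2·1.0²)) = 0.398942·exp(-0.08000) = 0.36827
  f_2 = (1/(0.9·√(2π)))·exp(−(0.4−2.2)²/(2·0.9²)) = 0.443269·exp(-2.00000) = 0.05999
  f_3 = (1/(0.4·√(2π)))·exp(−(0.4−2.4)²/(2·0.4²)) = 0.997356·exp(-12.50000) = 3.7168e-06
Unnormalised posteriors:
  π_1·f_1 = 0.42 × 0.36827 = 0.154673
  π_2·f_2 = 0.16 × 0.05999 = 0.00959839
  π_3·f_3 = 0.42 × 3.7168e-06 = 1.56106e-06
Marginal: 0.154673 + 0.00959839 + 1.56106e-06 = 0.164273
So the posterior for Class 2 is 0.00959839 / 0.164273 ≈ 0.058.

0.058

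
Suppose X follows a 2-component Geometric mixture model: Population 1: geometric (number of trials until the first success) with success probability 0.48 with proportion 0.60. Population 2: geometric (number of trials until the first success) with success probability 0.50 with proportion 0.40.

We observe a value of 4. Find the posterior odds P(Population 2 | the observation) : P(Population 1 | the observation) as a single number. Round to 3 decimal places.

Since P(k|x) ∝ P(Z=k) f_k(x), the posterior odds are P(Z=i) f_i(x) / (P(Z=j) f_j(x)).
Geometric probabilities:
  p_1 = 0.0674918
  p_2 = 0.0625
0.025 / 0.0404951 ≈ 0.617

0.617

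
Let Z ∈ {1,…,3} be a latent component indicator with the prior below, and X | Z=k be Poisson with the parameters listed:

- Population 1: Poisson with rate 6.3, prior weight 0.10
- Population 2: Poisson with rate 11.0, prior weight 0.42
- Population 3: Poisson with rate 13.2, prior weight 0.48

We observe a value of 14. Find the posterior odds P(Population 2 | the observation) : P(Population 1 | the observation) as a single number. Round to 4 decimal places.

93.4965

Since P(k|x) ∝ P(Z=k) f_k(x), the posterior odds are P(Z=i) f_i(x) / (P(Z=j) f_j(x)).
Poisson probabilities:
  L_1 = 0.00326817
  L_2 = 0.0727528
  L_3 = 0.1035
Odds = (0.42/0.10) × (0.0727528/0.00326817) = 4.2 × 22.2611 ≈ 93.4965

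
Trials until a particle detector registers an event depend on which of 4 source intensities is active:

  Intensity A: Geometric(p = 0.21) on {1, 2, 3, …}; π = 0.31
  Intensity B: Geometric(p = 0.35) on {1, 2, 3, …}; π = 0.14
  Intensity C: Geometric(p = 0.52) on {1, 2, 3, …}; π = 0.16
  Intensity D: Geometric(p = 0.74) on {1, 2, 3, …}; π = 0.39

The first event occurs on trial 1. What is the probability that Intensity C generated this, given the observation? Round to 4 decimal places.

Posterior ∝ prior × likelihood, so P(k | x) ∝ P(Z=k) f_k(x); normalise over all components.
Component likelihoods at x = 1:
  p_A = 0.21
  p_B = 0.35
  p_C = 0.52
  p_D = 0.74
Multiply by the mixture weights:
  P(Z=A)·p_A = 0.31 × 0.21 = 0.0651
  P(Z=B)·p_B = 0.14 × 0.35 = 0.049
  P(Z=C)·p_C = 0.16 × 0.52 = 0.0832
  P(Z=D)·p_D = 0.39 × 0.74 = 0.2886
Denominator: 0.0651 + 0.049 + 0.0832 + 0.2886 = 0.4859
Responsibility of Intensity C: 0.0832 / 0.4859 ≈ 0.1712

0.1712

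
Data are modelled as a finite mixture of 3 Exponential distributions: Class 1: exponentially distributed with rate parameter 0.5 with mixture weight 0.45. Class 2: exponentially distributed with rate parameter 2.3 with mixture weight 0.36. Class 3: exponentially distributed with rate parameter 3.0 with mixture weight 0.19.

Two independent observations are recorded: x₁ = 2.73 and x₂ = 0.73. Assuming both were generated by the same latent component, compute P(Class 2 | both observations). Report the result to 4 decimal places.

By Bayes' theorem, P(k | x) = P(Z=k) f_k(x) / Σ_j P(Z=j) f_j(x).
Since both observations come from the same component, the likelihood for component k is f_k(x₁)·f_k(x₂).
  p_1 = [0.5·e^(−0.5·2.73) = 0.5·e^(−1.3650) = 0.12769] × [0.347098] = 0.0443211
  p_2 = [2.3·e^(−2.3·2.73) = 2.3·e^(−6.2790) = 0.00431313] × [0.429089] = 0.00185072
  p_3 = [3.0·e^(−3.0·2.73) = 3.0·e^(−8.1900) = 0.000832242] × [0.33575] = 0.000279425
Weight by the priors:
  P(Z=1)·p_1 = 0.45 × 0.0443211 = 0.0199445
  P(Z=2)·p_2 = 0.36 × 0.00185072 = 0.000666258
  P(Z=3)·p_3 = 0.19 × 0.000279425 = 5.30908e-05
Denominator: 0.0199445 + 0.000666258 + 5.30908e-05 = 0.0206638
P(Class 2 | x) = 0.000666258 / 0.0206638 ≈ 0.0322

0.0322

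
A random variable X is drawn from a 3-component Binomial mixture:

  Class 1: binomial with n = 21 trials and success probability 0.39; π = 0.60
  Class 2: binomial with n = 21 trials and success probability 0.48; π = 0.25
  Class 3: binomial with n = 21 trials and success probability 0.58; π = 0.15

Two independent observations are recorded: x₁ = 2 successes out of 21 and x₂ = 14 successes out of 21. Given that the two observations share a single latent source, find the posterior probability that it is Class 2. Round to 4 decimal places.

By Bayes' theorem, P(k | x) = π_k f_k(x) / Σ_j π_j f_j(x).
Since both observations come from the same component, the likelihood for component k is f_k(x₁)·f_k(x₂).
  p_1 = [0.0026645] × [0.00688206] = 1.83372e-05
  p_2 = [0.000194431] × [0.0412008] = 8.01071e-06
  p_3 = [4.90695e-06] × [0.13069] = 6.41289e-07
Weight by the priors:
  π_1·p_1 = 0.60 × 1.83372e-05 = 1.10023e-05
  π_2·p_2 = 0.25 × 8.01071e-06 = 2.00268e-06
  π_3·p_3 = 0.15 × 6.41289e-07 = 9.61933e-08
Evidence: 1.10023e-05 + 2.00268e-06 + 9.61933e-08 = 1.31012e-05
P(Class 2 | x₁,x₂) ≈ 0.1529

0.1529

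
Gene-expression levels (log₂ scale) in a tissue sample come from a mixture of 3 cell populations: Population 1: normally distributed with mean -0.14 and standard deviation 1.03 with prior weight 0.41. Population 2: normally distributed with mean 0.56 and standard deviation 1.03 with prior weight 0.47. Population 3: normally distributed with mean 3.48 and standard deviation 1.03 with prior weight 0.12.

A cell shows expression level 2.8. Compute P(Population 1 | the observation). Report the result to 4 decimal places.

0.0472

The responsibility of component k is w_k f_k(x) divided by Σ_j w_j f_j(x).
Evaluate each component's likelihood at the observed value:
  p_1 = 0.00658996
  p_2 = 0.0363965
  p_3 = 0.311478
Unnormalised posteriors:
  w_1·p_1 = 0.41 × 0.00658996 = 0.00270188
  w_2·p_2 = 0.47 × 0.0363965 = 0.0171064
  w_3·p_3 = 0.12 × 0.311478 = 0.0373774
Sum: 0.00270188 + 0.0171064 + 0.0373774 = 0.0571856
P(Population 1 | x) ≈ 0.0472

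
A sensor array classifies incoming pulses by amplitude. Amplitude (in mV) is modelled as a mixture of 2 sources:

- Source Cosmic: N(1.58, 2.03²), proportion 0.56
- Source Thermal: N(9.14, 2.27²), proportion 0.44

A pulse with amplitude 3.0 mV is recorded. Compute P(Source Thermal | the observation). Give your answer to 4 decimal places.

0.0226

Posterior ∝ prior × likelihood, so P(k | x) ∝ π_k f_k(x); normalise over all components.
Normal densities:
  f_Cosmic = 0.153873
  f_Thermal = 0.00453099
Unnormalised posteriors:
  π_Cosmic·f_Cosmic = 0.56 × 0.153873 = 0.0861687
  π_Thermal·f_Thermal = 0.44 × 0.00453099 = 0.00199364
Marginal: 0.0861687 + 0.00199364 = 0.0881624
P(Source Thermal | the observation) = 0.00199364 / 0.0881624 ≈ 0.0226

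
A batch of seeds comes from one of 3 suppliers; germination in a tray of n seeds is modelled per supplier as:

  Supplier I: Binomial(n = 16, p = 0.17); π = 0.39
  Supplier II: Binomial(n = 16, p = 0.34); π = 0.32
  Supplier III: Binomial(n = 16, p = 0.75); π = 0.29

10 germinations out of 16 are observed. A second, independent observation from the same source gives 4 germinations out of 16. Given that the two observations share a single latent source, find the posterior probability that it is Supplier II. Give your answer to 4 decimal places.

0.9939

The responsibility of component k is π_k f_k(x) divided by Σ_j π_j f_j(x).
Since both observations come from the same component, the likelihood for component k is f_k(x₁)·f_k(x₂).
  f_I = [C(16,10)·0.17^10·0.83^6 = 8008·2.01599e-08·0.32694 = 5.27815e-05] × [0.162482] = 8.57602e-06
  f_II = [C(16,10)·0.34^10·0.66^6 = 8008·2.06438e-05·0.082654 = 0.013664] × [0.166155] = 0.00227034
  f_III = [C(16,10)·0.75^10·0.25^6 = 8008·0.0563135·0.000244141 = 0.110097] × [3.43239e-05] = 3.77897e-06
Weight by the priors:
  π_I·f_I = 0.39 × 8.57602e-06 = 3.34465e-06
  π_II·f_II = 0.32 × 0.00227034 = 0.000726509
  π_III·f_III = 0.29 × 3.77897e-06 = 1.0959e-06
Denominator: 3.34465e-06 + 0.000726509 + 1.0959e-06 = 0.00073095
P(Supplier II | x) ≈ 0.9939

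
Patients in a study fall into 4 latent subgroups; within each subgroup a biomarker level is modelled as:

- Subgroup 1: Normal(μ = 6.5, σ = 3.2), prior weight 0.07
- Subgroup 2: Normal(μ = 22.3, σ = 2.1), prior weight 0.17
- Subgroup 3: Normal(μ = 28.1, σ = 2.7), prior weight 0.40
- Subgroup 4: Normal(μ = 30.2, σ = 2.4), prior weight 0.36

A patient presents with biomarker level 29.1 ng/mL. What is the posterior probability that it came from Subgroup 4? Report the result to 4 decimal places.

0.4932

The responsibility of component k is π_k f_k(x) divided by Σ_j π_j f_j(x).
Evaluate each component's likelihood at the observed value:
  f_1 = 1.83947e-12
  f_2 = 0.00100426
  f_3 = 0.137962
  f_4 = 0.149652
Multiply by the mixture weights:
  π_1·f_1 = 0.07 × 1.83947e-12 = 1.28763e-13
  π_2·f_2 = 0.17 × 0.00100426 = 0.000170724
  π_3·f_3 = 0.40 × 0.137962 = 0.0551848
  π_4·f_4 = 0.36 × 0.149652 = 0.0538748
Marginal: 1.28763e-13 + 0.000170724 + 0.0551848 + 0.0538748 = 0.10923
P(Subgroup 4 | x) = 0.0538748 / 0.10923 ≈ 0.4932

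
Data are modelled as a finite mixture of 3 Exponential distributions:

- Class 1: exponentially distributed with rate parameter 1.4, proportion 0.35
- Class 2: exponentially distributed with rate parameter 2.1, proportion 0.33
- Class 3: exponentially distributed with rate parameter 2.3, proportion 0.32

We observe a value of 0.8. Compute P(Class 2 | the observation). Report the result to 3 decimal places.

0.318

Apply Bayes' rule: the posterior for each component is proportional to its prior times its likelihood at x.
Exponential densities:
  p_1 = 0.456792
  p_2 = 0.391385
  p_3 = 0.36528
Prior × likelihood for each component:
  P(Z=1)·p_1 = 0.35 × 0.456792 = 0.159877
  P(Z=2)·p_2 = 0.33 × 0.391385 = 0.129157
  P(Z=3)·p_3 = 0.32 × 0.36528 = 0.11689
Marginal: 0.159877 + 0.129157 + 0.11689 = 0.405924
P(Class 2 | x) = 0.129157 / 0.405924 ≈ 0.318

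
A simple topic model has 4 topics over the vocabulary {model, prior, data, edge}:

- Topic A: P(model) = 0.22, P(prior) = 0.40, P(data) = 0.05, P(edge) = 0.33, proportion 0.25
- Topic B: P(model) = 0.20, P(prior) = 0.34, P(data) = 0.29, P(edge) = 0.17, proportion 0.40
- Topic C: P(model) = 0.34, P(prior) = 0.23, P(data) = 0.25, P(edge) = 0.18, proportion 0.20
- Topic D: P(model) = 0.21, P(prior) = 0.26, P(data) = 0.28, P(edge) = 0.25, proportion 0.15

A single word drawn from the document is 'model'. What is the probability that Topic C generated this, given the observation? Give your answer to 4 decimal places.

0.2900

By Bayes' theorem, P(k | x) = w_k f_k(x) / Σ_j w_j f_j(x).
Component likelihoods at x = 'model':
  L_A = P(model | comp) = 0.22
  L_B = P(model | comp) = 0.20
  L_C = P(model | comp) = 0.34
  L_D = P(model | comp) = 0.21
Prior × likelihood for each component:
  w_A·L_A = 0.25 × 0.22 = 0.055
  w_B·L_B = 0.40 × 0.2 = 0.08
  w_C·L_C = 0.20 × 0.34 = 0.068
  w_D·L_D = 0.15 × 0.21 = 0.0315
Evidence: 0.055 + 0.08 + 0.068 + 0.0315 = 0.2345
Responsibility of Topic C: 0.068 / 0.2345 ≈ 0.2900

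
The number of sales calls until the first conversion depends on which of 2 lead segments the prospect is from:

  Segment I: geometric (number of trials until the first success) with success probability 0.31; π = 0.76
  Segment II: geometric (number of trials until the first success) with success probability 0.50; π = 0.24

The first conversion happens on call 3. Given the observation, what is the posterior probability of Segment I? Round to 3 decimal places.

Posterior ∝ prior × likelihood, so P(k | x) ∝ P(Z=k) f_k(x); normalise over all components.
Geometric probabilities:
  f_I = 0.147591
  f_II = 0.125
Unnormalised posteriors:
  P(Z=I)·f_I = 0.76 × 0.147591 = 0.112169
  P(Z=II)·f_II = 0.24 × 0.125 = 0.03
Evidence: 0.112169 + 0.03 = 0.142169
So the posterior for Segment I is 0.112169 / 0.142169 ≈ 0.789.

0.789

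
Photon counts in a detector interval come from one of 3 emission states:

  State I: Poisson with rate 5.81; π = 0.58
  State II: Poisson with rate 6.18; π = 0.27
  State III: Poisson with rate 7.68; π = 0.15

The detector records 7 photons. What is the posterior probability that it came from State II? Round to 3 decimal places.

Apply Bayes' rule: the posterior for each component is proportional to its prior times its likelihood at x.
Poisson probabilities:
  L_I = e^(−5.81)·5.81^7/7! = 0.132908
  L_II = e^(−6.18)·6.18^7/7! = 0.141432
  L_III = e^(−7.68)·7.68^7/7! = 0.14445
Multiply by the mixture weights:
  w_I·L_I = 0.58 × 0.132908 = 0.0770867
  w_II·L_II = 0.27 × 0.141432 = 0.0381867
  w_III·L_III = 0.15 × 0.14445 = 0.0216674
Evidence: 0.0770867 + 0.0381867 + 0.0216674 = 0.136941
P(State II | x) = 0.0381867 / 0.136941 ≈ 0.279

0.279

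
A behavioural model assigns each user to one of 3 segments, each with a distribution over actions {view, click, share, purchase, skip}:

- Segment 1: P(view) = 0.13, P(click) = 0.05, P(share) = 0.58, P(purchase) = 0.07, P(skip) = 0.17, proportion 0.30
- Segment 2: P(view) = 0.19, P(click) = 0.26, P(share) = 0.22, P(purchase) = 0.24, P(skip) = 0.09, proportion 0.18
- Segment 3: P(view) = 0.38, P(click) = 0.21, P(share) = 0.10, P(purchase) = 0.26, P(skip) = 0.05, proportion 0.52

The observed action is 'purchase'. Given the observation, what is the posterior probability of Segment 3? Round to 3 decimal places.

By Bayes' theorem, P(k | x) = w_k f_k(x) / Σ_j w_j f_j(x).
Categorical probabilities:
  L_1 = 0.07
  L_2 = 0.24
  L_3 = 0.26
Prior × likelihood for each component:
  w_1·L_1 = 0.30 × 0.07 = 0.021
  w_2·L_2 = 0.18 × 0.24 = 0.0432
  w_3·L_3 = 0.52 × 0.26 = 0.1352
Marginal: 0.021 + 0.0432 + 0.1352 = 0.1994
Responsibility of Segment 3: 0.1352 / 0.1994 ≈ 0.678

0.678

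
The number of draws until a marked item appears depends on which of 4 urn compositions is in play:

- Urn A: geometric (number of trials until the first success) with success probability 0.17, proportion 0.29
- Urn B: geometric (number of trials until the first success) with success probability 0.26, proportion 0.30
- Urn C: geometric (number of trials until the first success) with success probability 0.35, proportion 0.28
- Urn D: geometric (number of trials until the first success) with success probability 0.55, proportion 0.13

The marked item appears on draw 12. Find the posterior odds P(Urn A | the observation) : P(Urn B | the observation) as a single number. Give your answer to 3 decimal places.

2.234

The posterior odds equal the prior odds times the likelihood ratio: (P(Z=i)/P(Z=j))·(f_i(x)/f_j(x)).
Component likelihoods at x = 12:
  f_A = 0.17·(1−0.17)^11 = 0.17·0.128783 = 0.0218931
  f_B = 0.26·(1−0.26)^11 = 0.26·0.0364375 = 0.00947376
  f_C = 0.35·(1−0.35)^11 = 0.35·0.00875078 = 0.00306277
  f_D = 0.55·(1−0.55)^11 = 0.55·0.000153228 = 8.42753e-05
Odds = (0.29/0.30) × (0.0218931/0.00947376) = 0.966667 × 2.31092 ≈ 2.234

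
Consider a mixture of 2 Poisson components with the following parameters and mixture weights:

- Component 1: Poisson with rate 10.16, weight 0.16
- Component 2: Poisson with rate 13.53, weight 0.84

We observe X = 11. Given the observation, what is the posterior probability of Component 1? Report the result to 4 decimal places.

By Bayes' theorem, P(k | x) = π_k f_k(x) / Σ_j π_j f_j(x).
Poisson probabilities:
  p_1 = 0.11541
  p_2 = 0.0927077
Unnormalised posteriors:
  π_1·p_1 = 0.16 × 0.11541 = 0.0184656
  π_2·p_2 = 0.84 × 0.0927077 = 0.0778744
Denominator: 0.0184656 + 0.0778744 = 0.09634
P(Component 1 | the observation) ≈ 0.1917

0.1917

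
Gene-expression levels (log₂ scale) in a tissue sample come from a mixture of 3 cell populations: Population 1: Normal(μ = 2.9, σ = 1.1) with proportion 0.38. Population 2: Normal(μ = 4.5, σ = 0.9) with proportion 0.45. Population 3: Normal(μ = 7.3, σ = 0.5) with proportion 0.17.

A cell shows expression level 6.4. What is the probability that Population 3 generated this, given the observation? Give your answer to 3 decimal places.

0.546

P(component k | x) = π_k·f_k(x) / marginal(x), where marginal(x) = Σ_j π_j·f_j(x).
Normal densities:
  L_1 = (1/(1.1·√(2π)))·exp(−(6.4−2.9)²/(2·1.1²)) = 0.362675·exp(-5.06198) = 0.00229681
  L_2 = (1/(0.9·√(2π)))·exp(−(6.4−4.5)²/(2·0.9²)) = 0.443269·exp(-2.22840) = 0.0477406
  L_3 = (1/(0.5·√(2π)))·exp(−(6.4−7.3)²/(2·0.5²)) = 0.797885·exp(-1.62000) = 0.1579
Weight by the priors:
  π_1·L_1 = 0.38 × 0.00229681 = 0.000872789
  π_2·L_2 = 0.45 × 0.0477406 = 0.0214833
  π_3·L_3 = 0.17 × 0.1579 = 0.0268431
Sum: 0.000872789 + 0.0214833 + 0.0268431 = 0.0491991
So the posterior for Population 3 is 0.0268431 / 0.0491991 ≈ 0.546.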